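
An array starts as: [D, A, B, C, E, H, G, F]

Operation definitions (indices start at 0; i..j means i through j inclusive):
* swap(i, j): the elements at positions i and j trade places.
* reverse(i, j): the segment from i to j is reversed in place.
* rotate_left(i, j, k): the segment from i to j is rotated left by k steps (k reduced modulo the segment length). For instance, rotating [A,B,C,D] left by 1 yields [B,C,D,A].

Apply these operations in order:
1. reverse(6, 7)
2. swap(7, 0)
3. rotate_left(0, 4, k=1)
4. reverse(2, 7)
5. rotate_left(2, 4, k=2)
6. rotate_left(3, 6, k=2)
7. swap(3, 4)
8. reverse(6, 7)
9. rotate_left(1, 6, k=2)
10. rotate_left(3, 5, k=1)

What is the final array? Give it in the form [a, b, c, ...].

Answer: [A, E, G, C, B, D, H, F]

Derivation:
After 1 (reverse(6, 7)): [D, A, B, C, E, H, F, G]
After 2 (swap(7, 0)): [G, A, B, C, E, H, F, D]
After 3 (rotate_left(0, 4, k=1)): [A, B, C, E, G, H, F, D]
After 4 (reverse(2, 7)): [A, B, D, F, H, G, E, C]
After 5 (rotate_left(2, 4, k=2)): [A, B, H, D, F, G, E, C]
After 6 (rotate_left(3, 6, k=2)): [A, B, H, G, E, D, F, C]
After 7 (swap(3, 4)): [A, B, H, E, G, D, F, C]
After 8 (reverse(6, 7)): [A, B, H, E, G, D, C, F]
After 9 (rotate_left(1, 6, k=2)): [A, E, G, D, C, B, H, F]
After 10 (rotate_left(3, 5, k=1)): [A, E, G, C, B, D, H, F]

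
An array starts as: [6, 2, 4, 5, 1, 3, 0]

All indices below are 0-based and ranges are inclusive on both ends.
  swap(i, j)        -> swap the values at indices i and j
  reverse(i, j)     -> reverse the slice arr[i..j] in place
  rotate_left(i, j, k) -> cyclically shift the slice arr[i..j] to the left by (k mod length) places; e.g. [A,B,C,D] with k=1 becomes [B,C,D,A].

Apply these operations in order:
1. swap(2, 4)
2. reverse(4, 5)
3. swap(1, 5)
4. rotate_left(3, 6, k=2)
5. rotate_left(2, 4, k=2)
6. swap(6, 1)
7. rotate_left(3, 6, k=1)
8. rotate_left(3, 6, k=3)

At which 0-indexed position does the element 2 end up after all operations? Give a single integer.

Answer: 4

Derivation:
After 1 (swap(2, 4)): [6, 2, 1, 5, 4, 3, 0]
After 2 (reverse(4, 5)): [6, 2, 1, 5, 3, 4, 0]
After 3 (swap(1, 5)): [6, 4, 1, 5, 3, 2, 0]
After 4 (rotate_left(3, 6, k=2)): [6, 4, 1, 2, 0, 5, 3]
After 5 (rotate_left(2, 4, k=2)): [6, 4, 0, 1, 2, 5, 3]
After 6 (swap(6, 1)): [6, 3, 0, 1, 2, 5, 4]
After 7 (rotate_left(3, 6, k=1)): [6, 3, 0, 2, 5, 4, 1]
After 8 (rotate_left(3, 6, k=3)): [6, 3, 0, 1, 2, 5, 4]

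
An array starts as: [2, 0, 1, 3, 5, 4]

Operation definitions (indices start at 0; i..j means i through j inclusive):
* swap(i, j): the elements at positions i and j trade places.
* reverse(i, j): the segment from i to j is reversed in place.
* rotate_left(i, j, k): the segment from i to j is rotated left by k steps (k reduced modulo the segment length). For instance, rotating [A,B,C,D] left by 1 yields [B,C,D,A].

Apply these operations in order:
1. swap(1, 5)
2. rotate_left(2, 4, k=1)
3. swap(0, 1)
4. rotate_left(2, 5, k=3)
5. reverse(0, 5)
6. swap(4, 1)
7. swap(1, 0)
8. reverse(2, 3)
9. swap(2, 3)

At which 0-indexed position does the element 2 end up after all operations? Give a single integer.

Answer: 0

Derivation:
After 1 (swap(1, 5)): [2, 4, 1, 3, 5, 0]
After 2 (rotate_left(2, 4, k=1)): [2, 4, 3, 5, 1, 0]
After 3 (swap(0, 1)): [4, 2, 3, 5, 1, 0]
After 4 (rotate_left(2, 5, k=3)): [4, 2, 0, 3, 5, 1]
After 5 (reverse(0, 5)): [1, 5, 3, 0, 2, 4]
After 6 (swap(4, 1)): [1, 2, 3, 0, 5, 4]
After 7 (swap(1, 0)): [2, 1, 3, 0, 5, 4]
After 8 (reverse(2, 3)): [2, 1, 0, 3, 5, 4]
After 9 (swap(2, 3)): [2, 1, 3, 0, 5, 4]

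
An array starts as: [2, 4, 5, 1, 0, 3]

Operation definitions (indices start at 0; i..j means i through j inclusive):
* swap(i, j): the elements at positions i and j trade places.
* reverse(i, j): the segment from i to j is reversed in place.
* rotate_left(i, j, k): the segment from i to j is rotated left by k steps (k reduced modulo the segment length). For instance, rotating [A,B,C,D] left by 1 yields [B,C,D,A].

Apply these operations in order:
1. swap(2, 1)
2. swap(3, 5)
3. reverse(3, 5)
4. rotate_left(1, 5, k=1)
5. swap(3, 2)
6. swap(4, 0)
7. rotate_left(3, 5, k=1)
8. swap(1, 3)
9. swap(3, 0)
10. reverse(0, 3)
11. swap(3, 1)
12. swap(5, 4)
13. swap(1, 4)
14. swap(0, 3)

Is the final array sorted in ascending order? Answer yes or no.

After 1 (swap(2, 1)): [2, 5, 4, 1, 0, 3]
After 2 (swap(3, 5)): [2, 5, 4, 3, 0, 1]
After 3 (reverse(3, 5)): [2, 5, 4, 1, 0, 3]
After 4 (rotate_left(1, 5, k=1)): [2, 4, 1, 0, 3, 5]
After 5 (swap(3, 2)): [2, 4, 0, 1, 3, 5]
After 6 (swap(4, 0)): [3, 4, 0, 1, 2, 5]
After 7 (rotate_left(3, 5, k=1)): [3, 4, 0, 2, 5, 1]
After 8 (swap(1, 3)): [3, 2, 0, 4, 5, 1]
After 9 (swap(3, 0)): [4, 2, 0, 3, 5, 1]
After 10 (reverse(0, 3)): [3, 0, 2, 4, 5, 1]
After 11 (swap(3, 1)): [3, 4, 2, 0, 5, 1]
After 12 (swap(5, 4)): [3, 4, 2, 0, 1, 5]
After 13 (swap(1, 4)): [3, 1, 2, 0, 4, 5]
After 14 (swap(0, 3)): [0, 1, 2, 3, 4, 5]

Answer: yes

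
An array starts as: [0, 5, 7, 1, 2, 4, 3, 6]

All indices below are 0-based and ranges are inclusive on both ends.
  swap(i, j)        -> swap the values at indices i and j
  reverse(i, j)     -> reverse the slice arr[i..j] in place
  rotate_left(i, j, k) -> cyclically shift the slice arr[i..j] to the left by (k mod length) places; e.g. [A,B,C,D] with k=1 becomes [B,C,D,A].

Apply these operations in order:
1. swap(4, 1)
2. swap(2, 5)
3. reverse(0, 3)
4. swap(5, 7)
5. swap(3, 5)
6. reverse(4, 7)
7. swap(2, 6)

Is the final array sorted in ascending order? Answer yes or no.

After 1 (swap(4, 1)): [0, 2, 7, 1, 5, 4, 3, 6]
After 2 (swap(2, 5)): [0, 2, 4, 1, 5, 7, 3, 6]
After 3 (reverse(0, 3)): [1, 4, 2, 0, 5, 7, 3, 6]
After 4 (swap(5, 7)): [1, 4, 2, 0, 5, 6, 3, 7]
After 5 (swap(3, 5)): [1, 4, 2, 6, 5, 0, 3, 7]
After 6 (reverse(4, 7)): [1, 4, 2, 6, 7, 3, 0, 5]
After 7 (swap(2, 6)): [1, 4, 0, 6, 7, 3, 2, 5]

Answer: no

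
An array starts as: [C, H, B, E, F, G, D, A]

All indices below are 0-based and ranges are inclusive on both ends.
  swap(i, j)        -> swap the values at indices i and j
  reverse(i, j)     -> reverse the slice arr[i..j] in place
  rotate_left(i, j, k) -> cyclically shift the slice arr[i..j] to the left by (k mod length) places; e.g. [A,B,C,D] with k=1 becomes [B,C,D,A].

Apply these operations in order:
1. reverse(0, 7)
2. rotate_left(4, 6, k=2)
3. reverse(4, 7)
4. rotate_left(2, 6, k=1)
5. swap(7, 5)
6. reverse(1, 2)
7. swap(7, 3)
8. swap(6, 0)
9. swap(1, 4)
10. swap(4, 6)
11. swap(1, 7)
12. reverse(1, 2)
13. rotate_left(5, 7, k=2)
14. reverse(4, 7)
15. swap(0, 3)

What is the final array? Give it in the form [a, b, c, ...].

Answer: [E, D, C, G, F, H, B, A]

Derivation:
After 1 (reverse(0, 7)): [A, D, G, F, E, B, H, C]
After 2 (rotate_left(4, 6, k=2)): [A, D, G, F, H, E, B, C]
After 3 (reverse(4, 7)): [A, D, G, F, C, B, E, H]
After 4 (rotate_left(2, 6, k=1)): [A, D, F, C, B, E, G, H]
After 5 (swap(7, 5)): [A, D, F, C, B, H, G, E]
After 6 (reverse(1, 2)): [A, F, D, C, B, H, G, E]
After 7 (swap(7, 3)): [A, F, D, E, B, H, G, C]
After 8 (swap(6, 0)): [G, F, D, E, B, H, A, C]
After 9 (swap(1, 4)): [G, B, D, E, F, H, A, C]
After 10 (swap(4, 6)): [G, B, D, E, A, H, F, C]
After 11 (swap(1, 7)): [G, C, D, E, A, H, F, B]
After 12 (reverse(1, 2)): [G, D, C, E, A, H, F, B]
After 13 (rotate_left(5, 7, k=2)): [G, D, C, E, A, B, H, F]
After 14 (reverse(4, 7)): [G, D, C, E, F, H, B, A]
After 15 (swap(0, 3)): [E, D, C, G, F, H, B, A]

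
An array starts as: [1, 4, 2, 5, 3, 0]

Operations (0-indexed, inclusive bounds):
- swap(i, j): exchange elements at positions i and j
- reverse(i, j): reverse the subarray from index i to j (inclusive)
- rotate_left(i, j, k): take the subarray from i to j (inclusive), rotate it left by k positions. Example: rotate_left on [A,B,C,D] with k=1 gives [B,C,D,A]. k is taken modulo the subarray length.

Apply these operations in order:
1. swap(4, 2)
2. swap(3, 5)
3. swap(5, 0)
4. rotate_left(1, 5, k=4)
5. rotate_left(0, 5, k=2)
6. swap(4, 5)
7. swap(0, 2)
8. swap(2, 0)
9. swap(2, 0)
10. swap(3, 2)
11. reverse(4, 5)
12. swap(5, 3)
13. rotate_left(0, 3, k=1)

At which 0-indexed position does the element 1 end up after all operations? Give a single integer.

Answer: 2

Derivation:
After 1 (swap(4, 2)): [1, 4, 3, 5, 2, 0]
After 2 (swap(3, 5)): [1, 4, 3, 0, 2, 5]
After 3 (swap(5, 0)): [5, 4, 3, 0, 2, 1]
After 4 (rotate_left(1, 5, k=4)): [5, 1, 4, 3, 0, 2]
After 5 (rotate_left(0, 5, k=2)): [4, 3, 0, 2, 5, 1]
After 6 (swap(4, 5)): [4, 3, 0, 2, 1, 5]
After 7 (swap(0, 2)): [0, 3, 4, 2, 1, 5]
After 8 (swap(2, 0)): [4, 3, 0, 2, 1, 5]
After 9 (swap(2, 0)): [0, 3, 4, 2, 1, 5]
After 10 (swap(3, 2)): [0, 3, 2, 4, 1, 5]
After 11 (reverse(4, 5)): [0, 3, 2, 4, 5, 1]
After 12 (swap(5, 3)): [0, 3, 2, 1, 5, 4]
After 13 (rotate_left(0, 3, k=1)): [3, 2, 1, 0, 5, 4]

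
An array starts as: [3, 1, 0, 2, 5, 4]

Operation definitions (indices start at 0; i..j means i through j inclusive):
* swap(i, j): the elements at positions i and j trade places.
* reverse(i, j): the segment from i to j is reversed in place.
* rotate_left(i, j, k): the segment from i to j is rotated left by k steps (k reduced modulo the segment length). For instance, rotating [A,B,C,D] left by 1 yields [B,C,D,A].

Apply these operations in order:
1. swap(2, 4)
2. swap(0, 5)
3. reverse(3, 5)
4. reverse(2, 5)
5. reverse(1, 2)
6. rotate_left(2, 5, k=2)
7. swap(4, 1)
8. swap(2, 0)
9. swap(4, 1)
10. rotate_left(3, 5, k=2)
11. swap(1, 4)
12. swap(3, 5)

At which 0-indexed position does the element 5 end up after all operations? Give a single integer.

After 1 (swap(2, 4)): [3, 1, 5, 2, 0, 4]
After 2 (swap(0, 5)): [4, 1, 5, 2, 0, 3]
After 3 (reverse(3, 5)): [4, 1, 5, 3, 0, 2]
After 4 (reverse(2, 5)): [4, 1, 2, 0, 3, 5]
After 5 (reverse(1, 2)): [4, 2, 1, 0, 3, 5]
After 6 (rotate_left(2, 5, k=2)): [4, 2, 3, 5, 1, 0]
After 7 (swap(4, 1)): [4, 1, 3, 5, 2, 0]
After 8 (swap(2, 0)): [3, 1, 4, 5, 2, 0]
After 9 (swap(4, 1)): [3, 2, 4, 5, 1, 0]
After 10 (rotate_left(3, 5, k=2)): [3, 2, 4, 0, 5, 1]
After 11 (swap(1, 4)): [3, 5, 4, 0, 2, 1]
After 12 (swap(3, 5)): [3, 5, 4, 1, 2, 0]

Answer: 1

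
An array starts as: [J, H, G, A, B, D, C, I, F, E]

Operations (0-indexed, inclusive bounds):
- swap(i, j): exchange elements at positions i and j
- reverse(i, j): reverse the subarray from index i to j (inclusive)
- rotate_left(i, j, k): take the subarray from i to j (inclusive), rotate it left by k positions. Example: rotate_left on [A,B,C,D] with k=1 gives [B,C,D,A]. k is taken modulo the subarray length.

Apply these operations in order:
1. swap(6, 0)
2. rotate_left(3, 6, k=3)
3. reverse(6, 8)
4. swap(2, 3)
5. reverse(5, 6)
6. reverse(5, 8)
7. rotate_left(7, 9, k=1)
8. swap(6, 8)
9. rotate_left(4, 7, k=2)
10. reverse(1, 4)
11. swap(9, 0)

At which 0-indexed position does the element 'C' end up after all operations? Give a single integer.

After 1 (swap(6, 0)): [C, H, G, A, B, D, J, I, F, E]
After 2 (rotate_left(3, 6, k=3)): [C, H, G, J, A, B, D, I, F, E]
After 3 (reverse(6, 8)): [C, H, G, J, A, B, F, I, D, E]
After 4 (swap(2, 3)): [C, H, J, G, A, B, F, I, D, E]
After 5 (reverse(5, 6)): [C, H, J, G, A, F, B, I, D, E]
After 6 (reverse(5, 8)): [C, H, J, G, A, D, I, B, F, E]
After 7 (rotate_left(7, 9, k=1)): [C, H, J, G, A, D, I, F, E, B]
After 8 (swap(6, 8)): [C, H, J, G, A, D, E, F, I, B]
After 9 (rotate_left(4, 7, k=2)): [C, H, J, G, E, F, A, D, I, B]
After 10 (reverse(1, 4)): [C, E, G, J, H, F, A, D, I, B]
After 11 (swap(9, 0)): [B, E, G, J, H, F, A, D, I, C]

Answer: 9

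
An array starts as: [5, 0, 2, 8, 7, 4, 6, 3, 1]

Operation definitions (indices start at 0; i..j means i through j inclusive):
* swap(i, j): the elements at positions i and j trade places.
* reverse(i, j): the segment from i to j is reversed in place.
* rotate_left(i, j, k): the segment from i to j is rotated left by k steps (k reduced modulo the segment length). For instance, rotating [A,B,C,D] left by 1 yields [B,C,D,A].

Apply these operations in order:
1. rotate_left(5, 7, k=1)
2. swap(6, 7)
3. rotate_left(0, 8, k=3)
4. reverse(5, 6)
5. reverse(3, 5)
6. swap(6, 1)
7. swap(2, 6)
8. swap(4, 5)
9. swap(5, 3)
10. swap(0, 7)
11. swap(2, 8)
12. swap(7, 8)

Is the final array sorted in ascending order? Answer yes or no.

After 1 (rotate_left(5, 7, k=1)): [5, 0, 2, 8, 7, 6, 3, 4, 1]
After 2 (swap(6, 7)): [5, 0, 2, 8, 7, 6, 4, 3, 1]
After 3 (rotate_left(0, 8, k=3)): [8, 7, 6, 4, 3, 1, 5, 0, 2]
After 4 (reverse(5, 6)): [8, 7, 6, 4, 3, 5, 1, 0, 2]
After 5 (reverse(3, 5)): [8, 7, 6, 5, 3, 4, 1, 0, 2]
After 6 (swap(6, 1)): [8, 1, 6, 5, 3, 4, 7, 0, 2]
After 7 (swap(2, 6)): [8, 1, 7, 5, 3, 4, 6, 0, 2]
After 8 (swap(4, 5)): [8, 1, 7, 5, 4, 3, 6, 0, 2]
After 9 (swap(5, 3)): [8, 1, 7, 3, 4, 5, 6, 0, 2]
After 10 (swap(0, 7)): [0, 1, 7, 3, 4, 5, 6, 8, 2]
After 11 (swap(2, 8)): [0, 1, 2, 3, 4, 5, 6, 8, 7]
After 12 (swap(7, 8)): [0, 1, 2, 3, 4, 5, 6, 7, 8]

Answer: yes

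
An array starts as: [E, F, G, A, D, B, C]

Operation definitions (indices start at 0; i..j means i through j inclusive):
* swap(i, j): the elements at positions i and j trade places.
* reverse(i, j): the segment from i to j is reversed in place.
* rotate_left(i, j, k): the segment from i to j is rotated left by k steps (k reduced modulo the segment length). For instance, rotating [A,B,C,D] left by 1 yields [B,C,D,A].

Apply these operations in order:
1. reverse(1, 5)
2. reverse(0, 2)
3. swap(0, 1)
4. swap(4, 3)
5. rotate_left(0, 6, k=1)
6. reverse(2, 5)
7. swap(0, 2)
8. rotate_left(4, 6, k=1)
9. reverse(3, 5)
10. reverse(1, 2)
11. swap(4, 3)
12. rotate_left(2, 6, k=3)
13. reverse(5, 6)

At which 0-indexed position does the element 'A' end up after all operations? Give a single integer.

After 1 (reverse(1, 5)): [E, B, D, A, G, F, C]
After 2 (reverse(0, 2)): [D, B, E, A, G, F, C]
After 3 (swap(0, 1)): [B, D, E, A, G, F, C]
After 4 (swap(4, 3)): [B, D, E, G, A, F, C]
After 5 (rotate_left(0, 6, k=1)): [D, E, G, A, F, C, B]
After 6 (reverse(2, 5)): [D, E, C, F, A, G, B]
After 7 (swap(0, 2)): [C, E, D, F, A, G, B]
After 8 (rotate_left(4, 6, k=1)): [C, E, D, F, G, B, A]
After 9 (reverse(3, 5)): [C, E, D, B, G, F, A]
After 10 (reverse(1, 2)): [C, D, E, B, G, F, A]
After 11 (swap(4, 3)): [C, D, E, G, B, F, A]
After 12 (rotate_left(2, 6, k=3)): [C, D, F, A, E, G, B]
After 13 (reverse(5, 6)): [C, D, F, A, E, B, G]

Answer: 3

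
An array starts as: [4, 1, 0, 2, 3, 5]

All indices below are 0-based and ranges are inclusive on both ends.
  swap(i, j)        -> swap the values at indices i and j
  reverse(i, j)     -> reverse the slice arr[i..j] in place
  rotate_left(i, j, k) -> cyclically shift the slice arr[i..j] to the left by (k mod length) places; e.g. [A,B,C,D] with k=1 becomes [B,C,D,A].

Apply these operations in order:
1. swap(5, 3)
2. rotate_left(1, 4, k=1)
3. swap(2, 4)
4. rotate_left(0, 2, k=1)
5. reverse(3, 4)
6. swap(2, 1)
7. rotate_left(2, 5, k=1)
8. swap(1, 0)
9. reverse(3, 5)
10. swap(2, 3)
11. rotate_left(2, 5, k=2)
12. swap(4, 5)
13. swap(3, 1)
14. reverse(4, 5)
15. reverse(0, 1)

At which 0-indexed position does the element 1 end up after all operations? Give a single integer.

After 1 (swap(5, 3)): [4, 1, 0, 5, 3, 2]
After 2 (rotate_left(1, 4, k=1)): [4, 0, 5, 3, 1, 2]
After 3 (swap(2, 4)): [4, 0, 1, 3, 5, 2]
After 4 (rotate_left(0, 2, k=1)): [0, 1, 4, 3, 5, 2]
After 5 (reverse(3, 4)): [0, 1, 4, 5, 3, 2]
After 6 (swap(2, 1)): [0, 4, 1, 5, 3, 2]
After 7 (rotate_left(2, 5, k=1)): [0, 4, 5, 3, 2, 1]
After 8 (swap(1, 0)): [4, 0, 5, 3, 2, 1]
After 9 (reverse(3, 5)): [4, 0, 5, 1, 2, 3]
After 10 (swap(2, 3)): [4, 0, 1, 5, 2, 3]
After 11 (rotate_left(2, 5, k=2)): [4, 0, 2, 3, 1, 5]
After 12 (swap(4, 5)): [4, 0, 2, 3, 5, 1]
After 13 (swap(3, 1)): [4, 3, 2, 0, 5, 1]
After 14 (reverse(4, 5)): [4, 3, 2, 0, 1, 5]
After 15 (reverse(0, 1)): [3, 4, 2, 0, 1, 5]

Answer: 4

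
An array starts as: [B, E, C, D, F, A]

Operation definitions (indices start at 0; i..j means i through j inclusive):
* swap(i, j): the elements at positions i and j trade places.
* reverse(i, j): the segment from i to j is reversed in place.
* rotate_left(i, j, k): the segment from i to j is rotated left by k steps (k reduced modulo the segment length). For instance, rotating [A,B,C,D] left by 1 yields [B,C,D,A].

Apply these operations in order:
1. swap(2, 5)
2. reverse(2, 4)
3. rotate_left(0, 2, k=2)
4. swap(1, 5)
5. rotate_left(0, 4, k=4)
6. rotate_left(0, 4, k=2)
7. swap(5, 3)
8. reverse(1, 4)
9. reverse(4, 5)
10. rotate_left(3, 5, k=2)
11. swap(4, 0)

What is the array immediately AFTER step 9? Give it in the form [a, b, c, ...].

Answer: [C, F, B, D, A, E]

Derivation:
After 1 (swap(2, 5)): [B, E, A, D, F, C]
After 2 (reverse(2, 4)): [B, E, F, D, A, C]
After 3 (rotate_left(0, 2, k=2)): [F, B, E, D, A, C]
After 4 (swap(1, 5)): [F, C, E, D, A, B]
After 5 (rotate_left(0, 4, k=4)): [A, F, C, E, D, B]
After 6 (rotate_left(0, 4, k=2)): [C, E, D, A, F, B]
After 7 (swap(5, 3)): [C, E, D, B, F, A]
After 8 (reverse(1, 4)): [C, F, B, D, E, A]
After 9 (reverse(4, 5)): [C, F, B, D, A, E]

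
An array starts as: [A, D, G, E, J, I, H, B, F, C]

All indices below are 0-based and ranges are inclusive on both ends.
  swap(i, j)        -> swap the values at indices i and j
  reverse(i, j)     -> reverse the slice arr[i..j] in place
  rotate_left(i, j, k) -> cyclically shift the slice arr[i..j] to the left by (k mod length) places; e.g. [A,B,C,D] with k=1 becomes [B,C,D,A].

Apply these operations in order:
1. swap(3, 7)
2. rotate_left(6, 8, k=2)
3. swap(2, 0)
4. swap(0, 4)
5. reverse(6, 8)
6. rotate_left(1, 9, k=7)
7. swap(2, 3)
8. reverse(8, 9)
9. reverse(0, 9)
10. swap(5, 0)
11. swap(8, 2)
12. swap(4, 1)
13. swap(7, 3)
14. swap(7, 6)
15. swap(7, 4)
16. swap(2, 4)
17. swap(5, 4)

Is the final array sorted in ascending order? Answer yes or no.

After 1 (swap(3, 7)): [A, D, G, B, J, I, H, E, F, C]
After 2 (rotate_left(6, 8, k=2)): [A, D, G, B, J, I, F, H, E, C]
After 3 (swap(2, 0)): [G, D, A, B, J, I, F, H, E, C]
After 4 (swap(0, 4)): [J, D, A, B, G, I, F, H, E, C]
After 5 (reverse(6, 8)): [J, D, A, B, G, I, E, H, F, C]
After 6 (rotate_left(1, 9, k=7)): [J, F, C, D, A, B, G, I, E, H]
After 7 (swap(2, 3)): [J, F, D, C, A, B, G, I, E, H]
After 8 (reverse(8, 9)): [J, F, D, C, A, B, G, I, H, E]
After 9 (reverse(0, 9)): [E, H, I, G, B, A, C, D, F, J]
After 10 (swap(5, 0)): [A, H, I, G, B, E, C, D, F, J]
After 11 (swap(8, 2)): [A, H, F, G, B, E, C, D, I, J]
After 12 (swap(4, 1)): [A, B, F, G, H, E, C, D, I, J]
After 13 (swap(7, 3)): [A, B, F, D, H, E, C, G, I, J]
After 14 (swap(7, 6)): [A, B, F, D, H, E, G, C, I, J]
After 15 (swap(7, 4)): [A, B, F, D, C, E, G, H, I, J]
After 16 (swap(2, 4)): [A, B, C, D, F, E, G, H, I, J]
After 17 (swap(5, 4)): [A, B, C, D, E, F, G, H, I, J]

Answer: yes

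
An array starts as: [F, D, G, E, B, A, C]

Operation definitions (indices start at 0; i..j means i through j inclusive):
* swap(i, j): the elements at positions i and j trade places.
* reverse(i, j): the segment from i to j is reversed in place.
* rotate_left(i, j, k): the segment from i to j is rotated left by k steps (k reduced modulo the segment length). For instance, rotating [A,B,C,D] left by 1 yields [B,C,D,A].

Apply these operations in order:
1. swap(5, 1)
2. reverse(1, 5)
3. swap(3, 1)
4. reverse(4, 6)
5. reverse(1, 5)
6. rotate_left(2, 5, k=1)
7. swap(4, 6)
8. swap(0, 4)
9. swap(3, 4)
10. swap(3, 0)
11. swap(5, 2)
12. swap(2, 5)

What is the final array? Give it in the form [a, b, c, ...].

Answer: [F, A, D, G, B, C, E]

Derivation:
After 1 (swap(5, 1)): [F, A, G, E, B, D, C]
After 2 (reverse(1, 5)): [F, D, B, E, G, A, C]
After 3 (swap(3, 1)): [F, E, B, D, G, A, C]
After 4 (reverse(4, 6)): [F, E, B, D, C, A, G]
After 5 (reverse(1, 5)): [F, A, C, D, B, E, G]
After 6 (rotate_left(2, 5, k=1)): [F, A, D, B, E, C, G]
After 7 (swap(4, 6)): [F, A, D, B, G, C, E]
After 8 (swap(0, 4)): [G, A, D, B, F, C, E]
After 9 (swap(3, 4)): [G, A, D, F, B, C, E]
After 10 (swap(3, 0)): [F, A, D, G, B, C, E]
After 11 (swap(5, 2)): [F, A, C, G, B, D, E]
After 12 (swap(2, 5)): [F, A, D, G, B, C, E]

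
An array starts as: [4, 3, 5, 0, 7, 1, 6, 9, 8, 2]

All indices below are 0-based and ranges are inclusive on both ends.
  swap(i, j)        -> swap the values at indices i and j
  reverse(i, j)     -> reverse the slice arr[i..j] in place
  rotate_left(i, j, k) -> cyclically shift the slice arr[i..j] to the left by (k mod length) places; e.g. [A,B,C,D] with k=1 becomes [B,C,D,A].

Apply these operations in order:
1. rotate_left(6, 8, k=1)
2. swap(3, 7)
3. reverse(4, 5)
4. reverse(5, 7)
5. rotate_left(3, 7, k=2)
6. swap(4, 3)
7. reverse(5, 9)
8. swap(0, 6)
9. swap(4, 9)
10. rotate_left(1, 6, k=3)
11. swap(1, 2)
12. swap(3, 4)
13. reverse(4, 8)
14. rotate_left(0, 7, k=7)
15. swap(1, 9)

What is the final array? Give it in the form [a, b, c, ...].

Answer: [5, 0, 2, 7, 3, 8, 1, 9, 4, 6]

Derivation:
After 1 (rotate_left(6, 8, k=1)): [4, 3, 5, 0, 7, 1, 9, 8, 6, 2]
After 2 (swap(3, 7)): [4, 3, 5, 8, 7, 1, 9, 0, 6, 2]
After 3 (reverse(4, 5)): [4, 3, 5, 8, 1, 7, 9, 0, 6, 2]
After 4 (reverse(5, 7)): [4, 3, 5, 8, 1, 0, 9, 7, 6, 2]
After 5 (rotate_left(3, 7, k=2)): [4, 3, 5, 0, 9, 7, 8, 1, 6, 2]
After 6 (swap(4, 3)): [4, 3, 5, 9, 0, 7, 8, 1, 6, 2]
After 7 (reverse(5, 9)): [4, 3, 5, 9, 0, 2, 6, 1, 8, 7]
After 8 (swap(0, 6)): [6, 3, 5, 9, 0, 2, 4, 1, 8, 7]
After 9 (swap(4, 9)): [6, 3, 5, 9, 7, 2, 4, 1, 8, 0]
After 10 (rotate_left(1, 6, k=3)): [6, 7, 2, 4, 3, 5, 9, 1, 8, 0]
After 11 (swap(1, 2)): [6, 2, 7, 4, 3, 5, 9, 1, 8, 0]
After 12 (swap(3, 4)): [6, 2, 7, 3, 4, 5, 9, 1, 8, 0]
After 13 (reverse(4, 8)): [6, 2, 7, 3, 8, 1, 9, 5, 4, 0]
After 14 (rotate_left(0, 7, k=7)): [5, 6, 2, 7, 3, 8, 1, 9, 4, 0]
After 15 (swap(1, 9)): [5, 0, 2, 7, 3, 8, 1, 9, 4, 6]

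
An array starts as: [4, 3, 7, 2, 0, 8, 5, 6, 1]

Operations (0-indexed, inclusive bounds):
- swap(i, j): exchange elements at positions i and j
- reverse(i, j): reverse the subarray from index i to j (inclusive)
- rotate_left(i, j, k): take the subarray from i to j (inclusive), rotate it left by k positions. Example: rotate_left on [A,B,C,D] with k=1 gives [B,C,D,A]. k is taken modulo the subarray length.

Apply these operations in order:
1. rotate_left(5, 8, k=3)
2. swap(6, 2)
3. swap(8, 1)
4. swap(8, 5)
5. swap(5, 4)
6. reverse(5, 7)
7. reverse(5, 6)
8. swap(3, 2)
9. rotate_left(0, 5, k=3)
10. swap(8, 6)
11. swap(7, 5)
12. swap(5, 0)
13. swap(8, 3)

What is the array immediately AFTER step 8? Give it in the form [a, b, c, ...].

Answer: [4, 6, 2, 8, 3, 7, 5, 0, 1]

Derivation:
After 1 (rotate_left(5, 8, k=3)): [4, 3, 7, 2, 0, 1, 8, 5, 6]
After 2 (swap(6, 2)): [4, 3, 8, 2, 0, 1, 7, 5, 6]
After 3 (swap(8, 1)): [4, 6, 8, 2, 0, 1, 7, 5, 3]
After 4 (swap(8, 5)): [4, 6, 8, 2, 0, 3, 7, 5, 1]
After 5 (swap(5, 4)): [4, 6, 8, 2, 3, 0, 7, 5, 1]
After 6 (reverse(5, 7)): [4, 6, 8, 2, 3, 5, 7, 0, 1]
After 7 (reverse(5, 6)): [4, 6, 8, 2, 3, 7, 5, 0, 1]
After 8 (swap(3, 2)): [4, 6, 2, 8, 3, 7, 5, 0, 1]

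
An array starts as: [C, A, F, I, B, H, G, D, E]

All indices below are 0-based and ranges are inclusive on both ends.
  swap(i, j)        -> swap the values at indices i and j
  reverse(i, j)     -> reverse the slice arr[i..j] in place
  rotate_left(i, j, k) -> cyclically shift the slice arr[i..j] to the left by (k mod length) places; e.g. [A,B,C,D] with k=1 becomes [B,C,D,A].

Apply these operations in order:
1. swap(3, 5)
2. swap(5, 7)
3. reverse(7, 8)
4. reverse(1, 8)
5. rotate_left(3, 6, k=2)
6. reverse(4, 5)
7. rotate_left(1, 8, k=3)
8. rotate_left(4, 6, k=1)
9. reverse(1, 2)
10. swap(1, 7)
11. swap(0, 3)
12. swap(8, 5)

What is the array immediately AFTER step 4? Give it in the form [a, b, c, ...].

After 1 (swap(3, 5)): [C, A, F, H, B, I, G, D, E]
After 2 (swap(5, 7)): [C, A, F, H, B, D, G, I, E]
After 3 (reverse(7, 8)): [C, A, F, H, B, D, G, E, I]
After 4 (reverse(1, 8)): [C, I, E, G, D, B, H, F, A]

Answer: [C, I, E, G, D, B, H, F, A]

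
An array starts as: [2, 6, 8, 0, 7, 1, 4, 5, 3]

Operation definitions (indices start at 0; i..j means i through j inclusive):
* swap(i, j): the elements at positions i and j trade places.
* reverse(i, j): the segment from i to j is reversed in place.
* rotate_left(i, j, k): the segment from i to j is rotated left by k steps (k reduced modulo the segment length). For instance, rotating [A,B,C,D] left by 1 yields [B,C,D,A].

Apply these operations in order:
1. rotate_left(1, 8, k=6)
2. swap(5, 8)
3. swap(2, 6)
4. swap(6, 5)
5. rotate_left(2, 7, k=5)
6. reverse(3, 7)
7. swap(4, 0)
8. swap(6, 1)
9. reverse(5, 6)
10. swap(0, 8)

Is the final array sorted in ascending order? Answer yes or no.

After 1 (rotate_left(1, 8, k=6)): [2, 5, 3, 6, 8, 0, 7, 1, 4]
After 2 (swap(5, 8)): [2, 5, 3, 6, 8, 4, 7, 1, 0]
After 3 (swap(2, 6)): [2, 5, 7, 6, 8, 4, 3, 1, 0]
After 4 (swap(6, 5)): [2, 5, 7, 6, 8, 3, 4, 1, 0]
After 5 (rotate_left(2, 7, k=5)): [2, 5, 1, 7, 6, 8, 3, 4, 0]
After 6 (reverse(3, 7)): [2, 5, 1, 4, 3, 8, 6, 7, 0]
After 7 (swap(4, 0)): [3, 5, 1, 4, 2, 8, 6, 7, 0]
After 8 (swap(6, 1)): [3, 6, 1, 4, 2, 8, 5, 7, 0]
After 9 (reverse(5, 6)): [3, 6, 1, 4, 2, 5, 8, 7, 0]
After 10 (swap(0, 8)): [0, 6, 1, 4, 2, 5, 8, 7, 3]

Answer: no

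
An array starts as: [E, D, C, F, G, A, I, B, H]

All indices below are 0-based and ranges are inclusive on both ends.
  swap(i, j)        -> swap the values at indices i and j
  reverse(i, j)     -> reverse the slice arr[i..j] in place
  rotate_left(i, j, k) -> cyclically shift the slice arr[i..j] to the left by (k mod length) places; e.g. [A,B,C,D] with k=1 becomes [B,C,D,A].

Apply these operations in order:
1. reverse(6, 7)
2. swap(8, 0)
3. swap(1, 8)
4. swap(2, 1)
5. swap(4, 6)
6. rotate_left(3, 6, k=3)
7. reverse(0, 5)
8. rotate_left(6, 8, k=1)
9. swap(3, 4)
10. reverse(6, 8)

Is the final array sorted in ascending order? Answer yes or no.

After 1 (reverse(6, 7)): [E, D, C, F, G, A, B, I, H]
After 2 (swap(8, 0)): [H, D, C, F, G, A, B, I, E]
After 3 (swap(1, 8)): [H, E, C, F, G, A, B, I, D]
After 4 (swap(2, 1)): [H, C, E, F, G, A, B, I, D]
After 5 (swap(4, 6)): [H, C, E, F, B, A, G, I, D]
After 6 (rotate_left(3, 6, k=3)): [H, C, E, G, F, B, A, I, D]
After 7 (reverse(0, 5)): [B, F, G, E, C, H, A, I, D]
After 8 (rotate_left(6, 8, k=1)): [B, F, G, E, C, H, I, D, A]
After 9 (swap(3, 4)): [B, F, G, C, E, H, I, D, A]
After 10 (reverse(6, 8)): [B, F, G, C, E, H, A, D, I]

Answer: no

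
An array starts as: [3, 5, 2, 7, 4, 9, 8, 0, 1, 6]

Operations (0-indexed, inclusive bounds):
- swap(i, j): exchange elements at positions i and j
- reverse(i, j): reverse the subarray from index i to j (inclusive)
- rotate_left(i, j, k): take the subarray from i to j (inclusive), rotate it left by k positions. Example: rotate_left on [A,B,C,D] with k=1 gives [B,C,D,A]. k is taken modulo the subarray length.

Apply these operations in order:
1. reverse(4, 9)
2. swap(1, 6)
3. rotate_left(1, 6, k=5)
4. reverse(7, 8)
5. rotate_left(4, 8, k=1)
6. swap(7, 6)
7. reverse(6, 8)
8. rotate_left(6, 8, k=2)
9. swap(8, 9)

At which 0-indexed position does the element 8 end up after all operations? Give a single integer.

Answer: 6

Derivation:
After 1 (reverse(4, 9)): [3, 5, 2, 7, 6, 1, 0, 8, 9, 4]
After 2 (swap(1, 6)): [3, 0, 2, 7, 6, 1, 5, 8, 9, 4]
After 3 (rotate_left(1, 6, k=5)): [3, 5, 0, 2, 7, 6, 1, 8, 9, 4]
After 4 (reverse(7, 8)): [3, 5, 0, 2, 7, 6, 1, 9, 8, 4]
After 5 (rotate_left(4, 8, k=1)): [3, 5, 0, 2, 6, 1, 9, 8, 7, 4]
After 6 (swap(7, 6)): [3, 5, 0, 2, 6, 1, 8, 9, 7, 4]
After 7 (reverse(6, 8)): [3, 5, 0, 2, 6, 1, 7, 9, 8, 4]
After 8 (rotate_left(6, 8, k=2)): [3, 5, 0, 2, 6, 1, 8, 7, 9, 4]
After 9 (swap(8, 9)): [3, 5, 0, 2, 6, 1, 8, 7, 4, 9]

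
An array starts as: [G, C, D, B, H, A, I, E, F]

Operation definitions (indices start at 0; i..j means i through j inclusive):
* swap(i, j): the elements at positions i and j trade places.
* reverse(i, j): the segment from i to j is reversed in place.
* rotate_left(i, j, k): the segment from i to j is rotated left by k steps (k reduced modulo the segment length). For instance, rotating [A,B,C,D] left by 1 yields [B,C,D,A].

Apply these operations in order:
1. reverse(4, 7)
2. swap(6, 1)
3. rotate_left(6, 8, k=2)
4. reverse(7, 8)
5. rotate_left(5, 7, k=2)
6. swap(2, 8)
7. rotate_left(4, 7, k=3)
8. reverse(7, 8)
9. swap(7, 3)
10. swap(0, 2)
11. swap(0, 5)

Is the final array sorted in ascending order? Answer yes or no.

Answer: no

Derivation:
After 1 (reverse(4, 7)): [G, C, D, B, E, I, A, H, F]
After 2 (swap(6, 1)): [G, A, D, B, E, I, C, H, F]
After 3 (rotate_left(6, 8, k=2)): [G, A, D, B, E, I, F, C, H]
After 4 (reverse(7, 8)): [G, A, D, B, E, I, F, H, C]
After 5 (rotate_left(5, 7, k=2)): [G, A, D, B, E, H, I, F, C]
After 6 (swap(2, 8)): [G, A, C, B, E, H, I, F, D]
After 7 (rotate_left(4, 7, k=3)): [G, A, C, B, F, E, H, I, D]
After 8 (reverse(7, 8)): [G, A, C, B, F, E, H, D, I]
After 9 (swap(7, 3)): [G, A, C, D, F, E, H, B, I]
After 10 (swap(0, 2)): [C, A, G, D, F, E, H, B, I]
After 11 (swap(0, 5)): [E, A, G, D, F, C, H, B, I]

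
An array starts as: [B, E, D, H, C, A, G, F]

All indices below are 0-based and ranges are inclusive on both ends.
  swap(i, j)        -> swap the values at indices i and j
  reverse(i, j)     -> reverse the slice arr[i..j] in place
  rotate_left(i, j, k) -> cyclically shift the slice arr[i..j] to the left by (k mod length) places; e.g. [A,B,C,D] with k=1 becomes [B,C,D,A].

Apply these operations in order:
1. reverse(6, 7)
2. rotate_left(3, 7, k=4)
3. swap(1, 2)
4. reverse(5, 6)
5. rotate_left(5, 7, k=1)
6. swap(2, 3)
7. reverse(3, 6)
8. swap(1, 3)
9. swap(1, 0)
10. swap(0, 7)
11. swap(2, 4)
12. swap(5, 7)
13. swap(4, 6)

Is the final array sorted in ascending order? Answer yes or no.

After 1 (reverse(6, 7)): [B, E, D, H, C, A, F, G]
After 2 (rotate_left(3, 7, k=4)): [B, E, D, G, H, C, A, F]
After 3 (swap(1, 2)): [B, D, E, G, H, C, A, F]
After 4 (reverse(5, 6)): [B, D, E, G, H, A, C, F]
After 5 (rotate_left(5, 7, k=1)): [B, D, E, G, H, C, F, A]
After 6 (swap(2, 3)): [B, D, G, E, H, C, F, A]
After 7 (reverse(3, 6)): [B, D, G, F, C, H, E, A]
After 8 (swap(1, 3)): [B, F, G, D, C, H, E, A]
After 9 (swap(1, 0)): [F, B, G, D, C, H, E, A]
After 10 (swap(0, 7)): [A, B, G, D, C, H, E, F]
After 11 (swap(2, 4)): [A, B, C, D, G, H, E, F]
After 12 (swap(5, 7)): [A, B, C, D, G, F, E, H]
After 13 (swap(4, 6)): [A, B, C, D, E, F, G, H]

Answer: yes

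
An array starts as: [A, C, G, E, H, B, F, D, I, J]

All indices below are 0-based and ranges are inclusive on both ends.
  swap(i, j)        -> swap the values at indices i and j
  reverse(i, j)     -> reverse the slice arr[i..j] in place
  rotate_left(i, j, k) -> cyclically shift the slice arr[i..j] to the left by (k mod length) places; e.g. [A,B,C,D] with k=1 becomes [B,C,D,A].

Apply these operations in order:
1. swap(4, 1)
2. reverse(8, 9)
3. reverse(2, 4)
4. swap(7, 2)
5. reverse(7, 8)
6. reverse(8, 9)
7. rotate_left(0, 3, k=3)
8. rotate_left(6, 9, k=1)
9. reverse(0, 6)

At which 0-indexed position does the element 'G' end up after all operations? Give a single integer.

Answer: 2

Derivation:
After 1 (swap(4, 1)): [A, H, G, E, C, B, F, D, I, J]
After 2 (reverse(8, 9)): [A, H, G, E, C, B, F, D, J, I]
After 3 (reverse(2, 4)): [A, H, C, E, G, B, F, D, J, I]
After 4 (swap(7, 2)): [A, H, D, E, G, B, F, C, J, I]
After 5 (reverse(7, 8)): [A, H, D, E, G, B, F, J, C, I]
After 6 (reverse(8, 9)): [A, H, D, E, G, B, F, J, I, C]
After 7 (rotate_left(0, 3, k=3)): [E, A, H, D, G, B, F, J, I, C]
After 8 (rotate_left(6, 9, k=1)): [E, A, H, D, G, B, J, I, C, F]
After 9 (reverse(0, 6)): [J, B, G, D, H, A, E, I, C, F]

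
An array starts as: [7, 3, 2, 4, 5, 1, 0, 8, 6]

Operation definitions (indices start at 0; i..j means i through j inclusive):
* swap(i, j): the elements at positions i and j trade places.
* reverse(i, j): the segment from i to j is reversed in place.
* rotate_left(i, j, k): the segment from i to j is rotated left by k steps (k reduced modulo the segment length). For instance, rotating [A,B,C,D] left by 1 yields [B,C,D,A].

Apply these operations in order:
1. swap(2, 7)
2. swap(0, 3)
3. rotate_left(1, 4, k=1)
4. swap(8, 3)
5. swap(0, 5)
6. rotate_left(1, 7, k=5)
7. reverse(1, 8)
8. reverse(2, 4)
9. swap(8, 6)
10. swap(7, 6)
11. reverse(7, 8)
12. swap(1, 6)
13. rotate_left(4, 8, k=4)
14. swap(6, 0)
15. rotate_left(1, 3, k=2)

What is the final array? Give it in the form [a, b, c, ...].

After 1 (swap(2, 7)): [7, 3, 8, 4, 5, 1, 0, 2, 6]
After 2 (swap(0, 3)): [4, 3, 8, 7, 5, 1, 0, 2, 6]
After 3 (rotate_left(1, 4, k=1)): [4, 8, 7, 5, 3, 1, 0, 2, 6]
After 4 (swap(8, 3)): [4, 8, 7, 6, 3, 1, 0, 2, 5]
After 5 (swap(0, 5)): [1, 8, 7, 6, 3, 4, 0, 2, 5]
After 6 (rotate_left(1, 7, k=5)): [1, 0, 2, 8, 7, 6, 3, 4, 5]
After 7 (reverse(1, 8)): [1, 5, 4, 3, 6, 7, 8, 2, 0]
After 8 (reverse(2, 4)): [1, 5, 6, 3, 4, 7, 8, 2, 0]
After 9 (swap(8, 6)): [1, 5, 6, 3, 4, 7, 0, 2, 8]
After 10 (swap(7, 6)): [1, 5, 6, 3, 4, 7, 2, 0, 8]
After 11 (reverse(7, 8)): [1, 5, 6, 3, 4, 7, 2, 8, 0]
After 12 (swap(1, 6)): [1, 2, 6, 3, 4, 7, 5, 8, 0]
After 13 (rotate_left(4, 8, k=4)): [1, 2, 6, 3, 0, 4, 7, 5, 8]
After 14 (swap(6, 0)): [7, 2, 6, 3, 0, 4, 1, 5, 8]
After 15 (rotate_left(1, 3, k=2)): [7, 3, 2, 6, 0, 4, 1, 5, 8]

Answer: [7, 3, 2, 6, 0, 4, 1, 5, 8]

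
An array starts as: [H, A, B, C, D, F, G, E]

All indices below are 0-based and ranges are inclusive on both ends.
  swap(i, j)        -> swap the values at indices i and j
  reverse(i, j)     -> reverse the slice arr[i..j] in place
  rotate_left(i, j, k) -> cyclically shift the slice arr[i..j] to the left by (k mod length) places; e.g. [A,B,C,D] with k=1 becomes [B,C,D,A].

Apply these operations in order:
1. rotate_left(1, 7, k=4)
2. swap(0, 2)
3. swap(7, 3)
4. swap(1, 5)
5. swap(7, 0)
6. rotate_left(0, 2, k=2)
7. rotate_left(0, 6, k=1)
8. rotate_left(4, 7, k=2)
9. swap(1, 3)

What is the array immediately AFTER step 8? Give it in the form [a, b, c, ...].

Answer: [E, B, D, A, H, G, F, C]

Derivation:
After 1 (rotate_left(1, 7, k=4)): [H, F, G, E, A, B, C, D]
After 2 (swap(0, 2)): [G, F, H, E, A, B, C, D]
After 3 (swap(7, 3)): [G, F, H, D, A, B, C, E]
After 4 (swap(1, 5)): [G, B, H, D, A, F, C, E]
After 5 (swap(7, 0)): [E, B, H, D, A, F, C, G]
After 6 (rotate_left(0, 2, k=2)): [H, E, B, D, A, F, C, G]
After 7 (rotate_left(0, 6, k=1)): [E, B, D, A, F, C, H, G]
After 8 (rotate_left(4, 7, k=2)): [E, B, D, A, H, G, F, C]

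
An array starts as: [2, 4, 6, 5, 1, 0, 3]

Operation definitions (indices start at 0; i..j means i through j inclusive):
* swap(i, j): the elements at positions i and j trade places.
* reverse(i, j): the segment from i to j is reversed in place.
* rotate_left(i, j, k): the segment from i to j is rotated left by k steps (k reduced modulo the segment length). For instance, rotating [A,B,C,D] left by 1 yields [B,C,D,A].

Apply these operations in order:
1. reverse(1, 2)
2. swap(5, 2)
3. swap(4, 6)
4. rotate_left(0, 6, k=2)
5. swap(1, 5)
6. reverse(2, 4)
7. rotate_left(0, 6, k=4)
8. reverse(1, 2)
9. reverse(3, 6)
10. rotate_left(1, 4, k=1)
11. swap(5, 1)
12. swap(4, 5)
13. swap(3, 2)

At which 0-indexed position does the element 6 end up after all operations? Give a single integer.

After 1 (reverse(1, 2)): [2, 6, 4, 5, 1, 0, 3]
After 2 (swap(5, 2)): [2, 6, 0, 5, 1, 4, 3]
After 3 (swap(4, 6)): [2, 6, 0, 5, 3, 4, 1]
After 4 (rotate_left(0, 6, k=2)): [0, 5, 3, 4, 1, 2, 6]
After 5 (swap(1, 5)): [0, 2, 3, 4, 1, 5, 6]
After 6 (reverse(2, 4)): [0, 2, 1, 4, 3, 5, 6]
After 7 (rotate_left(0, 6, k=4)): [3, 5, 6, 0, 2, 1, 4]
After 8 (reverse(1, 2)): [3, 6, 5, 0, 2, 1, 4]
After 9 (reverse(3, 6)): [3, 6, 5, 4, 1, 2, 0]
After 10 (rotate_left(1, 4, k=1)): [3, 5, 4, 1, 6, 2, 0]
After 11 (swap(5, 1)): [3, 2, 4, 1, 6, 5, 0]
After 12 (swap(4, 5)): [3, 2, 4, 1, 5, 6, 0]
After 13 (swap(3, 2)): [3, 2, 1, 4, 5, 6, 0]

Answer: 5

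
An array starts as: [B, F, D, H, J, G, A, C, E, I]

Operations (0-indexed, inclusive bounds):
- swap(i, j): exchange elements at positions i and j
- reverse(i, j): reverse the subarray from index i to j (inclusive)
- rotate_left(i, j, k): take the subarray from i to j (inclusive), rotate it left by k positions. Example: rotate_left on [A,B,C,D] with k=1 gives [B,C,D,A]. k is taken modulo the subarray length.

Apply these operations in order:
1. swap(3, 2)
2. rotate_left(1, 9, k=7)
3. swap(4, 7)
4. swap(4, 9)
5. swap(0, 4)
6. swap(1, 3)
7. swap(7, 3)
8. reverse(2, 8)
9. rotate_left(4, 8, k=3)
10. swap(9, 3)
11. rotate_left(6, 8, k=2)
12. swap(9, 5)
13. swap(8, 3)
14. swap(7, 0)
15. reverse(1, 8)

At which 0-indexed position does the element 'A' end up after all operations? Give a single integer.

After 1 (swap(3, 2)): [B, F, H, D, J, G, A, C, E, I]
After 2 (rotate_left(1, 9, k=7)): [B, E, I, F, H, D, J, G, A, C]
After 3 (swap(4, 7)): [B, E, I, F, G, D, J, H, A, C]
After 4 (swap(4, 9)): [B, E, I, F, C, D, J, H, A, G]
After 5 (swap(0, 4)): [C, E, I, F, B, D, J, H, A, G]
After 6 (swap(1, 3)): [C, F, I, E, B, D, J, H, A, G]
After 7 (swap(7, 3)): [C, F, I, H, B, D, J, E, A, G]
After 8 (reverse(2, 8)): [C, F, A, E, J, D, B, H, I, G]
After 9 (rotate_left(4, 8, k=3)): [C, F, A, E, H, I, J, D, B, G]
After 10 (swap(9, 3)): [C, F, A, G, H, I, J, D, B, E]
After 11 (rotate_left(6, 8, k=2)): [C, F, A, G, H, I, B, J, D, E]
After 12 (swap(9, 5)): [C, F, A, G, H, E, B, J, D, I]
After 13 (swap(8, 3)): [C, F, A, D, H, E, B, J, G, I]
After 14 (swap(7, 0)): [J, F, A, D, H, E, B, C, G, I]
After 15 (reverse(1, 8)): [J, G, C, B, E, H, D, A, F, I]

Answer: 7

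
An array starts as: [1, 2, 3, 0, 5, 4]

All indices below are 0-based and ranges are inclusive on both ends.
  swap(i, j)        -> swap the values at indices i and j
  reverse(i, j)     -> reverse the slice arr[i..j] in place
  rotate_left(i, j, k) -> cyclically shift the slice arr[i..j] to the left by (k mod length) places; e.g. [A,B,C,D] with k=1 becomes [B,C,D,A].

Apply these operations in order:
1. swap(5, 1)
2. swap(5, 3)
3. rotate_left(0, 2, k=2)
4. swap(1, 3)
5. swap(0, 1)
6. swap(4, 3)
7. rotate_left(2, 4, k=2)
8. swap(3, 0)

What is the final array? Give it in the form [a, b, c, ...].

After 1 (swap(5, 1)): [1, 4, 3, 0, 5, 2]
After 2 (swap(5, 3)): [1, 4, 3, 2, 5, 0]
After 3 (rotate_left(0, 2, k=2)): [3, 1, 4, 2, 5, 0]
After 4 (swap(1, 3)): [3, 2, 4, 1, 5, 0]
After 5 (swap(0, 1)): [2, 3, 4, 1, 5, 0]
After 6 (swap(4, 3)): [2, 3, 4, 5, 1, 0]
After 7 (rotate_left(2, 4, k=2)): [2, 3, 1, 4, 5, 0]
After 8 (swap(3, 0)): [4, 3, 1, 2, 5, 0]

Answer: [4, 3, 1, 2, 5, 0]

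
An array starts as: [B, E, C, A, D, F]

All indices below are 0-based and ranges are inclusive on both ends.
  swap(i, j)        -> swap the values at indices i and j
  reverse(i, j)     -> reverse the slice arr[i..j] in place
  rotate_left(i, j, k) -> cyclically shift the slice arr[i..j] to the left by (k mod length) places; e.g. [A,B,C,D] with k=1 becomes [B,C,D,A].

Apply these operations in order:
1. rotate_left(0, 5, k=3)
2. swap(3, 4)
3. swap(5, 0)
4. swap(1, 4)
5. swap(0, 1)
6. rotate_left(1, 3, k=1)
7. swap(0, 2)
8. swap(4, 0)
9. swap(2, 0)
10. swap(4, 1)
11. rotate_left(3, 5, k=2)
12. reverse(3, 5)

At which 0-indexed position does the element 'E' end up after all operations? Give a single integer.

Answer: 1

Derivation:
After 1 (rotate_left(0, 5, k=3)): [A, D, F, B, E, C]
After 2 (swap(3, 4)): [A, D, F, E, B, C]
After 3 (swap(5, 0)): [C, D, F, E, B, A]
After 4 (swap(1, 4)): [C, B, F, E, D, A]
After 5 (swap(0, 1)): [B, C, F, E, D, A]
After 6 (rotate_left(1, 3, k=1)): [B, F, E, C, D, A]
After 7 (swap(0, 2)): [E, F, B, C, D, A]
After 8 (swap(4, 0)): [D, F, B, C, E, A]
After 9 (swap(2, 0)): [B, F, D, C, E, A]
After 10 (swap(4, 1)): [B, E, D, C, F, A]
After 11 (rotate_left(3, 5, k=2)): [B, E, D, A, C, F]
After 12 (reverse(3, 5)): [B, E, D, F, C, A]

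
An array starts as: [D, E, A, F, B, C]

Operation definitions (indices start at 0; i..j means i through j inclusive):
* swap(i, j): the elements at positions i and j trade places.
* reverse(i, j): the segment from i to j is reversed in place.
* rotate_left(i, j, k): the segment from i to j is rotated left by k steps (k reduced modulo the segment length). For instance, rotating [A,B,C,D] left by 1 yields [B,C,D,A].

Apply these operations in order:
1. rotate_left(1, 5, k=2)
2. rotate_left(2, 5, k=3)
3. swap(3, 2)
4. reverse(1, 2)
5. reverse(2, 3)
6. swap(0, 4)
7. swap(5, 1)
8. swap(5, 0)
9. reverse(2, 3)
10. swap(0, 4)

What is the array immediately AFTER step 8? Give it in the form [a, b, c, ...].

Answer: [B, E, A, F, D, C]

Derivation:
After 1 (rotate_left(1, 5, k=2)): [D, F, B, C, E, A]
After 2 (rotate_left(2, 5, k=3)): [D, F, A, B, C, E]
After 3 (swap(3, 2)): [D, F, B, A, C, E]
After 4 (reverse(1, 2)): [D, B, F, A, C, E]
After 5 (reverse(2, 3)): [D, B, A, F, C, E]
After 6 (swap(0, 4)): [C, B, A, F, D, E]
After 7 (swap(5, 1)): [C, E, A, F, D, B]
After 8 (swap(5, 0)): [B, E, A, F, D, C]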